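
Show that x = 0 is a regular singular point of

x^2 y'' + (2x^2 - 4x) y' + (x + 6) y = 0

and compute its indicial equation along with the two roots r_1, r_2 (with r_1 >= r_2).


Divide by x^2 to reach normal form y'' + P_1(x) y' + P_2(x) y = 0 with P_1(x) = 2 - 4/x and P_2(x) = 1/x + 6/x^2.
x = 0 is a singular point because the y'-coefficient 2 - 4/x has a pole at x = 0 and the y-coefficient 1/x + 6/x^2 has a pole at x = 0.
It is a regular singular point because x P_1(x) = p(x) = 2x - 4 and x^2 P_2(x) = q(x) = x + 6 are polynomials, hence analytic at x = 0.
p(0) = -4,  q(0) = 6.
Indicial equation: r(r-1) + p(0) r + q(0) = 0, i.e. r^2 + (p(0) - 1) r + q(0) = 0, i.e. r^2 - 5 r + 6 = 0.
Discriminant: (-5)^2 - 4(6) = 1, so r = (5 ± 1)/2.
Solving: r_1 = 3, r_2 = 2.

indicial: r^2 - 5 r + 6 = 0; roots r_1 = 3, r_2 = 2


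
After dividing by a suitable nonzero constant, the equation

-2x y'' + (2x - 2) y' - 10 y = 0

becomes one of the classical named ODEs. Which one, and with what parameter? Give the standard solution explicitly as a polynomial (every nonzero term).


All three coefficients share the factor -2; dividing through by -2 gives  x y'' + (1 - x) y' + 5 y = 0.
This matches the Laguerre equation x y'' + (1 - x) y' + n y = 0 with n = 5; the polynomial solution is L_5(x).
With y = sum_k a_k x^k, matching x^k gives (k+1)k a_{k+1} + (k+1) a_{k+1} - k a_k + n a_k = 0, i.e. (k+1)^2 a_{k+1} = (k - n) a_k = (k - 5) a_k. The right side vanishes at k = 5, so the series terminates at degree 5.
Standard normalization L_n(0) = 1 gives a_0 = 1. Work upward with a_{k+1} = (k - 5) a_k / (k+1)^2:
  a_1 = (0 - 5)(1) / 1^2 = -5/1 = -5
  a_2 = (1 - 5)(-5) / 2^2 = 20/4 = 5
  a_3 = (2 - 5)(5) / 3^2 = -15/9 = -5/3
  a_4 = (3 - 5)(-5/3) / 4^2 = (10/3)/16 = 5/24
  a_5 = (4 - 5)(5/24) / 5^2 = (-5/24)/25 = -1/120
Hence L_5(x) = -x^5/120 + 5 x^4/24 - 5 x^3/3 + 5 x^2 - 5 x + 1.

L_5(x); series = -x^5/120 + 5 x^4/24 - 5 x^3/3 + 5 x^2 - 5 x + 1


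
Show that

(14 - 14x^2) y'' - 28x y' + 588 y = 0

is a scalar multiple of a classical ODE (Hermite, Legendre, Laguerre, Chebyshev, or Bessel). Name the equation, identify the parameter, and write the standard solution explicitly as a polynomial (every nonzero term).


All three coefficients share the factor 14; dividing through by 14 gives  (1 - x^2) y'' - 2x y' + 42 y = 0.
This matches the Legendre equation (1 - x^2) y'' - 2x y' + n(n+1) y = 0 (note the -2x y' term) with n(n+1) = 42, so n = 6; the polynomial solution is P_6(x).
With y = sum_k a_k x^k, matching x^k gives (k+2)(k+1) a_{k+2} = [k(k+1) - n(n+1)] a_k = (k - 6)(k + 7) a_k. The right side vanishes at k = 6, so the series with the parity of 6 terminates at degree 6.
Standard normalization (P_n(1) = 1): leading coefficient (2n)!/(2^n (n!)^2) = 479001600/(64*518400) = 231/16, so a_6 = 231/16. Work downward with a_k = (k+1)(k+2) a_{k+2} / ((k - 6)(k + 7)):
  a_4 = (5)(6)(231/16) / ((4 - 6)(4 + 7)) = (3465/8)/(-22) = -315/16
  a_2 = (3)(4)(-315/16) / ((2 - 6)(2 + 7)) = (-945/4)/(-36) = 105/16
  a_0 = (1)(2)(105/16) / ((0 - 6)(0 + 7)) = (105/8)/(-42) = -5/16
Hence P_6(x) = 231 x^6/16 - 315 x^4/16 + 105 x^2/16 - 5/16.

P_6(x); series = 231 x^6/16 - 315 x^4/16 + 105 x^2/16 - 5/16


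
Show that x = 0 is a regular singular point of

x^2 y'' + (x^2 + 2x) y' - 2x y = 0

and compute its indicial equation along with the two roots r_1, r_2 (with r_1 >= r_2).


Divide by x^2 to reach normal form y'' + P_1(x) y' + P_2(x) y = 0 with P_1(x) = 1 + 2/x and P_2(x) = -2/x.
x = 0 is a singular point because the y'-coefficient 1 + 2/x has a pole at x = 0 and the y-coefficient -2/x has a pole at x = 0.
It is a regular singular point because x P_1(x) = p(x) = x + 2 and x^2 P_2(x) = q(x) = -2x are polynomials, hence analytic at x = 0.
p(0) = 2,  q(0) = 0.
Indicial equation: r(r-1) + p(0) r + q(0) = 0, i.e. r^2 + (p(0) - 1) r + q(0) = 0, i.e. r^2 + 1 r = 0.
Discriminant: (1)^2 - 4(0) = 1, so r = (-1 ± 1)/2.
Solving: r_1 = 0, r_2 = -1.

indicial: r^2 + 1 r = 0; roots r_1 = 0, r_2 = -1


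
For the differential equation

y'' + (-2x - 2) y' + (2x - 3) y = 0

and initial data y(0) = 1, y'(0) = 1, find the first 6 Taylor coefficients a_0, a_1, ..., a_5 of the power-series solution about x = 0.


Ansatz: y(x) = sum_{n>=0} a_n x^n, so y'(x) = sum_{n>=1} n a_n x^(n-1) and y''(x) = sum_{n>=2} n(n-1) a_n x^(n-2).
Substitute into P(x) y'' + Q(x) y' + R(x) y = 0 with P(x) = 1, Q(x) = -2x - 2, R(x) = 2x - 3, and match powers of x.
Initial conditions: a_0 = 1, a_1 = 1.
Setting the coefficient of each power of x to zero and solving order by order (substituting the coefficients already found):
  x^0: 2 a_2 - 2 a_1 - 3 a_0 = 0  ->  2 a_2 = 2 a_1 + 3 a_0 = 5  ->  a_2 = 5/2
  x^1: 6 a_3 - 4 a_2 - 5 a_1 + 2 a_0 = 0  ->  6 a_3 = 4 a_2 + 5 a_1 - 2 a_0 = 13  ->  a_3 = 13/6
  x^2: 12 a_4 - 6 a_3 - 7 a_2 + 2 a_1 = 0  ->  12 a_4 = 6 a_3 + 7 a_2 - 2 a_1 = 57/2  ->  a_4 = 19/8
  x^3: 20 a_5 - 8 a_4 - 9 a_3 + 2 a_2 = 0  ->  20 a_5 = 8 a_4 + 9 a_3 - 2 a_2 = 67/2  ->  a_5 = 67/40
Truncated series: y(x) = 1 + x + (5/2) x^2 + (13/6) x^3 + (19/8) x^4 + (67/40) x^5 + O(x^6).

a_0 = 1; a_1 = 1; a_2 = 5/2; a_3 = 13/6; a_4 = 19/8; a_5 = 67/40


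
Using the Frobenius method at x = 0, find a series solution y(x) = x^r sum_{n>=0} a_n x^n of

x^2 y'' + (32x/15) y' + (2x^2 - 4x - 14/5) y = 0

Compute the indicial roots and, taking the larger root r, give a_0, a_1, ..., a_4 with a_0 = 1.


Write in Frobenius form y'' + (p(x)/x) y' + (q(x)/x^2) y = 0:
  p(x) = 32/15,  q(x) = 2x^2 - 4x - 14/5.
Indicial equation: r(r-1) + (32/15) r + (-14/5) = 0 -> roots r_1 = 6/5, r_2 = -7/3.
Take r = r_1 = 6/5. Let y(x) = x^r sum_{n>=0} a_n x^n with a_0 = 1.
Substitute y = x^r sum a_n x^n and match x^{r+n}. The recurrence is
  D(n) a_n - 4 a_{n-1} + 2 a_{n-2} = 0,  where D(n) = (r+n)(r+n-1) + (32/15)(r+n) + (-14/5).
  a_n = [4 a_{n-1} - 2 a_{n-2}] / D(n).
Since the indicial polynomial factors as (r - r_1)(r - r_2), D(n) = (r_1 + n - r_1)(r_1 + n - r_2) = n(n + 53/15).
Evaluating step by step (a_0 = 1):
  n = 1: D(1) = 1(1 + 53/15) = 68/15; numerator = 4(1) = 4; a_1 = (4)/(68/15) = 15/17
  n = 2: D(2) = 2(2 + 53/15) = 166/15; numerator = 4(15/17) - 2(1) = 26/17; a_2 = (26/17)/(166/15) = 195/1411
  n = 3: D(3) = 3(3 + 53/15) = 98/5; numerator = 4(195/1411) - 2(15/17) = -1710/1411; a_3 = (-1710/1411)/(98/5) = -4275/69139
  n = 4: D(4) = 4(4 + 53/15) = 452/15; numerator = 4(-4275/69139) - 2(195/1411) = -2130/4067; a_4 = (-2130/4067)/(452/15) = -15975/919142

r = 6/5; a_0 = 1; a_1 = 15/17; a_2 = 195/1411; a_3 = -4275/69139; a_4 = -15975/919142


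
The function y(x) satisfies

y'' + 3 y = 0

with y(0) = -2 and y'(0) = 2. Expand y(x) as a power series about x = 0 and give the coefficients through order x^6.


Ansatz: y(x) = sum_{n>=0} a_n x^n, so y'(x) = sum_{n>=1} n a_n x^(n-1) and y''(x) = sum_{n>=2} n(n-1) a_n x^(n-2).
Substitute into P(x) y'' + Q(x) y' + R(x) y = 0 with P(x) = 1, Q(x) = 0, R(x) = 3, and match powers of x.
Initial conditions: a_0 = -2, a_1 = 2.
Setting the coefficient of each power of x to zero and solving order by order (substituting the coefficients already found):
  x^0: 2 a_2 + 3 a_0 = 0  ->  2 a_2 = -3 a_0 = 6  ->  a_2 = 3
  x^1: 6 a_3 + 3 a_1 = 0  ->  6 a_3 = -3 a_1 = -6  ->  a_3 = -1
  x^2: 12 a_4 + 3 a_2 = 0  ->  12 a_4 = -3 a_2 = -9  ->  a_4 = -3/4
  x^3: 20 a_5 + 3 a_3 = 0  ->  20 a_5 = -3 a_3 = 3  ->  a_5 = 3/20
  x^4: 30 a_6 + 3 a_4 = 0  ->  30 a_6 = -3 a_4 = 9/4  ->  a_6 = 3/40
Truncated series: y(x) = -2 + 2 x + 3 x^2 - x^3 - (3/4) x^4 + (3/20) x^5 + (3/40) x^6 + O(x^7).

a_0 = -2; a_1 = 2; a_2 = 3; a_3 = -1; a_4 = -3/4; a_5 = 3/20; a_6 = 3/40


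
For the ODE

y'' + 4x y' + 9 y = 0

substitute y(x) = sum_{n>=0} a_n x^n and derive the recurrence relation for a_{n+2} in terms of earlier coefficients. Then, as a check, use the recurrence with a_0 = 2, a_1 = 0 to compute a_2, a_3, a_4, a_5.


Substitute y = sum_n a_n x^n.
y''(x) has coefficient (n+2)(n+1) a_{n+2} at x^n;
4 x y'(x) has coefficient 4 n a_n at x^n (shift);
9 y(x) has coefficient 9 a_n at x^n.
Matching x^n: (n+2)(n+1) a_{n+2} + (4n + 9) a_n = 0.
Thus a_{n+2} = (-4n - 9) / ((n+1)(n+2)) * a_n.

Check with a_0 = 2, a_1 = 0 (apply the recurrence for n = 0, 1, 2, 3): a_0 = 2, a_1 = 0, a_2 = -9, a_3 = 0, a_4 = 51/4, a_5 = 0.

a_(n+2) = (-4n - 9) / ((n+1)(n+2)) * a_n; check: a_0 = 2, a_1 = 0, a_2 = -9, a_3 = 0, a_4 = 51/4, a_5 = 0


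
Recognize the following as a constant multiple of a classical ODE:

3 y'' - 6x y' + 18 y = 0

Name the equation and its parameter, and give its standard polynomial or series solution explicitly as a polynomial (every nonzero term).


All three coefficients share the factor 3; dividing through by 3 gives  y'' - 2x y' + 6 y = 0.
This matches the Hermite equation y'' - 2x y' + 2n y = 0 with 2n = 6, so n = 3; the polynomial solution is H_3(x).
With y = sum_k a_k x^k, matching x^k gives (k+2)(k+1) a_{k+2} = 2(k - n) a_k = 2(k - 3) a_k. The right side vanishes at k = 3, so the series with the parity of 3 terminates at degree 3.
Standard normalization: leading coefficient of H_n is 2^n, so a_3 = 2^3 = 8. Work downward with a_k = (k+1)(k+2) a_{k+2} / (2(k - n)):
  a_1 = (2)(3)(8) / (2(1 - 3)) = 48/(-4) = -12
Hence H_3(x) = 8 x^3 - 12 x.

H_3(x); series = 8 x^3 - 12 x


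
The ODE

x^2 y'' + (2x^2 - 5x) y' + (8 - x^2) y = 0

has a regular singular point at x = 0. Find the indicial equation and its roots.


Divide by x^2 to reach normal form y'' + P_1(x) y' + P_2(x) y = 0 with P_1(x) = 2 - 5/x and P_2(x) = -1 + 8/x^2.
x = 0 is a singular point because the y'-coefficient 2 - 5/x has a pole at x = 0 and the y-coefficient -1 + 8/x^2 has a pole at x = 0.
It is a regular singular point because x P_1(x) = p(x) = 2x - 5 and x^2 P_2(x) = q(x) = 8 - x^2 are polynomials, hence analytic at x = 0.
p(0) = -5,  q(0) = 8.
Indicial equation: r(r-1) + p(0) r + q(0) = 0, i.e. r^2 + (p(0) - 1) r + q(0) = 0, i.e. r^2 - 6 r + 8 = 0.
Discriminant: (-6)^2 - 4(8) = 4, so r = (6 ± 2)/2.
Solving: r_1 = 4, r_2 = 2.

indicial: r^2 - 6 r + 8 = 0; roots r_1 = 4, r_2 = 2


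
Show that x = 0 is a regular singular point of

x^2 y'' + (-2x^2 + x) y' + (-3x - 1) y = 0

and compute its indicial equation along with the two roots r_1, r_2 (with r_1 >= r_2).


Divide by x^2 to reach normal form y'' + P_1(x) y' + P_2(x) y = 0 with P_1(x) = -2 + 1/x and P_2(x) = -3/x - 1/x^2.
x = 0 is a singular point because the y'-coefficient -2 + 1/x has a pole at x = 0 and the y-coefficient -3/x - 1/x^2 has a pole at x = 0.
It is a regular singular point because x P_1(x) = p(x) = 1 - 2x and x^2 P_2(x) = q(x) = -3x - 1 are polynomials, hence analytic at x = 0.
p(0) = 1,  q(0) = -1.
Indicial equation: r(r-1) + p(0) r + q(0) = 0, i.e. r^2 + (p(0) - 1) r + q(0) = 0, i.e. r^2 - 1 = 0.
Discriminant: (0)^2 - 4(-1) = 4, so r = (0 ± 2)/2.
Solving: r_1 = 1, r_2 = -1.

indicial: r^2 - 1 = 0; roots r_1 = 1, r_2 = -1


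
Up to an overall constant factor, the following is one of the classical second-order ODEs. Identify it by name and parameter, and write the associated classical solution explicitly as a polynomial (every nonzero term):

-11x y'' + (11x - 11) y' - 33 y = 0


All three coefficients share the factor -11; dividing through by -11 gives  x y'' + (1 - x) y' + 3 y = 0.
This matches the Laguerre equation x y'' + (1 - x) y' + n y = 0 with n = 3; the polynomial solution is L_3(x).
With y = sum_k a_k x^k, matching x^k gives (k+1)k a_{k+1} + (k+1) a_{k+1} - k a_k + n a_k = 0, i.e. (k+1)^2 a_{k+1} = (k - n) a_k = (k - 3) a_k. The right side vanishes at k = 3, so the series terminates at degree 3.
Standard normalization L_n(0) = 1 gives a_0 = 1. Work upward with a_{k+1} = (k - 3) a_k / (k+1)^2:
  a_1 = (0 - 3)(1) / 1^2 = -3/1 = -3
  a_2 = (1 - 3)(-3) / 2^2 = 6/4 = 3/2
  a_3 = (2 - 3)(3/2) / 3^2 = (-3/2)/9 = -1/6
Hence L_3(x) = -x^3/6 + 3 x^2/2 - 3 x + 1.

L_3(x); series = -x^3/6 + 3 x^2/2 - 3 x + 1


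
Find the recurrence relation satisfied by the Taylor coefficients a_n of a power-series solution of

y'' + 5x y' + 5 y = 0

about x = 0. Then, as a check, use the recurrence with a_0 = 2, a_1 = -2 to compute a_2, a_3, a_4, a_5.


Substitute y = sum_n a_n x^n.
y''(x) has coefficient (n+2)(n+1) a_{n+2} at x^n;
5 x y'(x) has coefficient 5 n a_n at x^n (shift);
5 y(x) has coefficient 5 a_n at x^n.
Matching x^n: (n+2)(n+1) a_{n+2} + (5n + 5) a_n = 0.
Thus a_{n+2} = (-5n - 5) / ((n+1)(n+2)) * a_n.

Check with a_0 = 2, a_1 = -2 (apply the recurrence for n = 0, 1, 2, 3): a_0 = 2, a_1 = -2, a_2 = -5, a_3 = 10/3, a_4 = 25/4, a_5 = -10/3.

a_(n+2) = (-5n - 5) / ((n+1)(n+2)) * a_n; check: a_0 = 2, a_1 = -2, a_2 = -5, a_3 = 10/3, a_4 = 25/4, a_5 = -10/3


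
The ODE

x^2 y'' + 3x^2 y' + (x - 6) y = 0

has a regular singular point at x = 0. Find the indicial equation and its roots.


Divide by x^2 to reach normal form y'' + P_1(x) y' + P_2(x) y = 0 with P_1(x) = 3 and P_2(x) = 1/x - 6/x^2.
x = 0 is a singular point because the y-coefficient 1/x - 6/x^2 has a pole at x = 0.
It is a regular singular point because x P_1(x) = p(x) = 3x and x^2 P_2(x) = q(x) = x - 6 are polynomials, hence analytic at x = 0.
p(0) = 0,  q(0) = -6.
Indicial equation: r(r-1) + p(0) r + q(0) = 0, i.e. r^2 + (p(0) - 1) r + q(0) = 0, i.e. r^2 - 1 r - 6 = 0.
Discriminant: (-1)^2 - 4(-6) = 25, so r = (1 ± 5)/2.
Solving: r_1 = 3, r_2 = -2.

indicial: r^2 - 1 r - 6 = 0; roots r_1 = 3, r_2 = -2


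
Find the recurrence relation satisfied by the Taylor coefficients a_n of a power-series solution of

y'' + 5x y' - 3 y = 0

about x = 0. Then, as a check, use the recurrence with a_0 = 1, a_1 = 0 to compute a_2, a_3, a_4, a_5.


Substitute y = sum_n a_n x^n.
y''(x) has coefficient (n+2)(n+1) a_{n+2} at x^n;
5 x y'(x) has coefficient 5 n a_n at x^n (shift);
-3 y(x) has coefficient -3 a_n at x^n.
Matching x^n: (n+2)(n+1) a_{n+2} + (5n - 3) a_n = 0.
Thus a_{n+2} = (-5n + 3) / ((n+1)(n+2)) * a_n.

Check with a_0 = 1, a_1 = 0 (apply the recurrence for n = 0, 1, 2, 3): a_0 = 1, a_1 = 0, a_2 = 3/2, a_3 = 0, a_4 = -7/8, a_5 = 0.

a_(n+2) = (-5n + 3) / ((n+1)(n+2)) * a_n; check: a_0 = 1, a_1 = 0, a_2 = 3/2, a_3 = 0, a_4 = -7/8, a_5 = 0


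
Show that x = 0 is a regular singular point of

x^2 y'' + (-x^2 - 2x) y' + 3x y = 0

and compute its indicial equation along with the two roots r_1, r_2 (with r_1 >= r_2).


Divide by x^2 to reach normal form y'' + P_1(x) y' + P_2(x) y = 0 with P_1(x) = -1 - 2/x and P_2(x) = 3/x.
x = 0 is a singular point because the y'-coefficient -1 - 2/x has a pole at x = 0 and the y-coefficient 3/x has a pole at x = 0.
It is a regular singular point because x P_1(x) = p(x) = -x - 2 and x^2 P_2(x) = q(x) = 3x are polynomials, hence analytic at x = 0.
p(0) = -2,  q(0) = 0.
Indicial equation: r(r-1) + p(0) r + q(0) = 0, i.e. r^2 + (p(0) - 1) r + q(0) = 0, i.e. r^2 - 3 r = 0.
Discriminant: (-3)^2 - 4(0) = 9, so r = (3 ± 3)/2.
Solving: r_1 = 3, r_2 = 0.

indicial: r^2 - 3 r = 0; roots r_1 = 3, r_2 = 0


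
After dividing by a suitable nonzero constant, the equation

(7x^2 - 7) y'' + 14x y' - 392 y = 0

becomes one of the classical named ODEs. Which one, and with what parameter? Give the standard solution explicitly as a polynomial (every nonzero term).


All three coefficients share the factor -7; dividing through by -7 gives  (1 - x^2) y'' - 2x y' + 56 y = 0.
This matches the Legendre equation (1 - x^2) y'' - 2x y' + n(n+1) y = 0 (note the -2x y' term) with n(n+1) = 56, so n = 7; the polynomial solution is P_7(x).
With y = sum_k a_k x^k, matching x^k gives (k+2)(k+1) a_{k+2} = [k(k+1) - n(n+1)] a_k = (k - 7)(k + 8) a_k. The right side vanishes at k = 7, so the series with the parity of 7 terminates at degree 7.
Standard normalization (P_n(1) = 1): leading coefficient (2n)!/(2^n (n!)^2) = 87178291200/(128*25401600) = 429/16, so a_7 = 429/16. Work downward with a_k = (k+1)(k+2) a_{k+2} / ((k - 7)(k + 8)):
  a_5 = (6)(7)(429/16) / ((5 - 7)(5 + 8)) = (9009/8)/(-26) = -693/16
  a_3 = (4)(5)(-693/16) / ((3 - 7)(3 + 8)) = (-3465/4)/(-44) = 315/16
  a_1 = (2)(3)(315/16) / ((1 - 7)(1 + 8)) = (945/8)/(-54) = -35/16
Hence P_7(x) = 429 x^7/16 - 693 x^5/16 + 315 x^3/16 - 35 x/16.

P_7(x); series = 429 x^7/16 - 693 x^5/16 + 315 x^3/16 - 35 x/16


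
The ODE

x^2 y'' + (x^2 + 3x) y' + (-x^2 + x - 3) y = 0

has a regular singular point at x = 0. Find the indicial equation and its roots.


Divide by x^2 to reach normal form y'' + P_1(x) y' + P_2(x) y = 0 with P_1(x) = 1 + 3/x and P_2(x) = -1 + 1/x - 3/x^2.
x = 0 is a singular point because the y'-coefficient 1 + 3/x has a pole at x = 0 and the y-coefficient -1 + 1/x - 3/x^2 has a pole at x = 0.
It is a regular singular point because x P_1(x) = p(x) = x + 3 and x^2 P_2(x) = q(x) = -x^2 + x - 3 are polynomials, hence analytic at x = 0.
p(0) = 3,  q(0) = -3.
Indicial equation: r(r-1) + p(0) r + q(0) = 0, i.e. r^2 + (p(0) - 1) r + q(0) = 0, i.e. r^2 + 2 r - 3 = 0.
Discriminant: (2)^2 - 4(-3) = 16, so r = (-2 ± 4)/2.
Solving: r_1 = 1, r_2 = -3.

indicial: r^2 + 2 r - 3 = 0; roots r_1 = 1, r_2 = -3


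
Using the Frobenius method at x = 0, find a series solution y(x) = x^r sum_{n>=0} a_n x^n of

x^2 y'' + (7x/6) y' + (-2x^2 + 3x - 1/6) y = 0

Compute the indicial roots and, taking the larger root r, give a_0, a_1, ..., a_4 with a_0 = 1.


Write in Frobenius form y'' + (p(x)/x) y' + (q(x)/x^2) y = 0:
  p(x) = 7/6,  q(x) = -2x^2 + 3x - 1/6.
Indicial equation: r(r-1) + (7/6) r + (-1/6) = 0 -> roots r_1 = 1/3, r_2 = -1/2.
Take r = r_1 = 1/3. Let y(x) = x^r sum_{n>=0} a_n x^n with a_0 = 1.
Substitute y = x^r sum a_n x^n and match x^{r+n}. The recurrence is
  D(n) a_n + 3 a_{n-1} - 2 a_{n-2} = 0,  where D(n) = (r+n)(r+n-1) + (7/6)(r+n) + (-1/6).
  a_n = [-3 a_{n-1} + 2 a_{n-2}] / D(n).
Since the indicial polynomial factors as (r - r_1)(r - r_2), D(n) = (r_1 + n - r_1)(r_1 + n - r_2) = n(n + 5/6).
Evaluating step by step (a_0 = 1):
  n = 1: D(1) = 1(1 + 5/6) = 11/6; numerator = -3(1) = -3; a_1 = (-3)/(11/6) = -18/11
  n = 2: D(2) = 2(2 + 5/6) = 17/3; numerator = -3(-18/11) + 2(1) = 76/11; a_2 = (76/11)/(17/3) = 228/187
  n = 3: D(3) = 3(3 + 5/6) = 23/2; numerator = -3(228/187) + 2(-18/11) = -1296/187; a_3 = (-1296/187)/(23/2) = -2592/4301
  n = 4: D(4) = 4(4 + 5/6) = 58/3; numerator = -3(-2592/4301) + 2(228/187) = 18264/4301; a_4 = (18264/4301)/(58/3) = 27396/124729

r = 1/3; a_0 = 1; a_1 = -18/11; a_2 = 228/187; a_3 = -2592/4301; a_4 = 27396/124729


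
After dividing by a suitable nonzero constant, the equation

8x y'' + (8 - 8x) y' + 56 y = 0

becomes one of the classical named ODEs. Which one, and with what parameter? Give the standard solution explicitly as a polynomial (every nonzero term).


All three coefficients share the factor 8; dividing through by 8 gives  x y'' + (1 - x) y' + 7 y = 0.
This matches the Laguerre equation x y'' + (1 - x) y' + n y = 0 with n = 7; the polynomial solution is L_7(x).
With y = sum_k a_k x^k, matching x^k gives (k+1)k a_{k+1} + (k+1) a_{k+1} - k a_k + n a_k = 0, i.e. (k+1)^2 a_{k+1} = (k - n) a_k = (k - 7) a_k. The right side vanishes at k = 7, so the series terminates at degree 7.
Standard normalization L_n(0) = 1 gives a_0 = 1. Work upward with a_{k+1} = (k - 7) a_k / (k+1)^2:
  a_1 = (0 - 7)(1) / 1^2 = -7/1 = -7
  a_2 = (1 - 7)(-7) / 2^2 = 42/4 = 21/2
  a_3 = (2 - 7)(21/2) / 3^2 = (-105/2)/9 = -35/6
  a_4 = (3 - 7)(-35/6) / 4^2 = (70/3)/16 = 35/24
  a_5 = (4 - 7)(35/24) / 5^2 = (-35/8)/25 = -7/40
  a_6 = (5 - 7)(-7/40) / 6^2 = (7/20)/36 = 7/720
  a_7 = (6 - 7)(7/720) / 7^2 = (-7/720)/49 = -1/5040
Hence L_7(x) = -x^7/5040 + 7 x^6/720 - 7 x^5/40 + 35 x^4/24 - 35 x^3/6 + 21 x^2/2 - 7 x + 1.

L_7(x); series = -x^7/5040 + 7 x^6/720 - 7 x^5/40 + 35 x^4/24 - 35 x^3/6 + 21 x^2/2 - 7 x + 1


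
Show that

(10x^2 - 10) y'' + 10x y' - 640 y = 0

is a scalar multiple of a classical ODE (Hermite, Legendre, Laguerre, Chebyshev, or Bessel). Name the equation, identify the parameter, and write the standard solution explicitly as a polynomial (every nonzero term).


All three coefficients share the factor -10; dividing through by -10 gives  (1 - x^2) y'' - x y' + 64 y = 0.
This matches the Chebyshev equation (1 - x^2) y'' - x y' + n^2 y = 0 (note the -x y' term, not -2x y') with n^2 = 64, so n = 8; the polynomial solution is T_8(x).
With y = sum_k a_k x^k, matching x^k gives (k+2)(k+1) a_{k+2} = (k^2 - n^2) a_k = (k - 8)(k + 8) a_k. The right side vanishes at k = 8, so the series with the parity of 8 terminates at degree 8.
Standard normalization: leading coefficient of T_n is 2^(n-1), so a_8 = 2^7 = 128. Work downward with a_k = (k+1)(k+2) a_{k+2} / ((k - 8)(k + 8)):
  a_6 = (7)(8)(128) / ((6 - 8)(6 + 8)) = 7168/(-28) = -256
  a_4 = (5)(6)(-256) / ((4 - 8)(4 + 8)) = -7680/(-48) = 160
  a_2 = (3)(4)(160) / ((2 - 8)(2 + 8)) = 1920/(-60) = -32
  a_0 = (1)(2)(-32) / ((0 - 8)(0 + 8)) = -64/(-64) = 1
Hence T_8(x) = 128 x^8 - 256 x^6 + 160 x^4 - 32 x^2 + 1.

T_8(x); series = 128 x^8 - 256 x^6 + 160 x^4 - 32 x^2 + 1


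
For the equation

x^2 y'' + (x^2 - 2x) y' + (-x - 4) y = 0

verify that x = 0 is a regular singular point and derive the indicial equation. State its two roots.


Divide by x^2 to reach normal form y'' + P_1(x) y' + P_2(x) y = 0 with P_1(x) = 1 - 2/x and P_2(x) = -1/x - 4/x^2.
x = 0 is a singular point because the y'-coefficient 1 - 2/x has a pole at x = 0 and the y-coefficient -1/x - 4/x^2 has a pole at x = 0.
It is a regular singular point because x P_1(x) = p(x) = x - 2 and x^2 P_2(x) = q(x) = -x - 4 are polynomials, hence analytic at x = 0.
p(0) = -2,  q(0) = -4.
Indicial equation: r(r-1) + p(0) r + q(0) = 0, i.e. r^2 + (p(0) - 1) r + q(0) = 0, i.e. r^2 - 3 r - 4 = 0.
Discriminant: (-3)^2 - 4(-4) = 25, so r = (3 ± 5)/2.
Solving: r_1 = 4, r_2 = -1.

indicial: r^2 - 3 r - 4 = 0; roots r_1 = 4, r_2 = -1


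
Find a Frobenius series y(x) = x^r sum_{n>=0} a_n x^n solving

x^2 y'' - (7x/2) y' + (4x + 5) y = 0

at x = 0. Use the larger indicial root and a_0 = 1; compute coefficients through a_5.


Write in Frobenius form y'' + (p(x)/x) y' + (q(x)/x^2) y = 0:
  p(x) = -7/2,  q(x) = 4x + 5.
Indicial equation: r(r-1) + (-7/2) r + (5) = 0 -> roots r_1 = 5/2, r_2 = 2.
Take r = r_1 = 5/2. Let y(x) = x^r sum_{n>=0} a_n x^n with a_0 = 1.
Substitute y = x^r sum a_n x^n and match x^{r+n}. The recurrence is
  D(n) a_n + 4 a_{n-1} = 0,  where D(n) = (r+n)(r+n-1) + (-7/2)(r+n) + (5).
  a_n = -4 / D(n) * a_{n-1}.
Since the indicial polynomial factors as (r - r_1)(r - r_2), D(n) = (r_1 + n - r_1)(r_1 + n - r_2) = n(n + 1/2).
Evaluating step by step (a_0 = 1):
  n = 1: D(1) = 1(1 + 1/2) = 3/2; numerator = -4(1) = -4; a_1 = (-4)/(3/2) = -8/3
  n = 2: D(2) = 2(2 + 1/2) = 5; numerator = -4(-8/3) = 32/3; a_2 = (32/3)/(5) = 32/15
  n = 3: D(3) = 3(3 + 1/2) = 21/2; numerator = -4(32/15) = -128/15; a_3 = (-128/15)/(21/2) = -256/315
  n = 4: D(4) = 4(4 + 1/2) = 18; numerator = -4(-256/315) = 1024/315; a_4 = (1024/315)/(18) = 512/2835
  n = 5: D(5) = 5(5 + 1/2) = 55/2; numerator = -4(512/2835) = -2048/2835; a_5 = (-2048/2835)/(55/2) = -4096/155925

r = 5/2; a_0 = 1; a_1 = -8/3; a_2 = 32/15; a_3 = -256/315; a_4 = 512/2835; a_5 = -4096/155925


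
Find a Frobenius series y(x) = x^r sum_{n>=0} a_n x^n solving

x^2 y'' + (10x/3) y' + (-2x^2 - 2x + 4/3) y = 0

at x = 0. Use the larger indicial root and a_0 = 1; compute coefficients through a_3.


Write in Frobenius form y'' + (p(x)/x) y' + (q(x)/x^2) y = 0:
  p(x) = 10/3,  q(x) = -2x^2 - 2x + 4/3.
Indicial equation: r(r-1) + (10/3) r + (4/3) = 0 -> roots r_1 = -1, r_2 = -4/3.
Take r = r_1 = -1. Let y(x) = x^r sum_{n>=0} a_n x^n with a_0 = 1.
Substitute y = x^r sum a_n x^n and match x^{r+n}. The recurrence is
  D(n) a_n - 2 a_{n-1} - 2 a_{n-2} = 0,  where D(n) = (r+n)(r+n-1) + (10/3)(r+n) + (4/3).
  a_n = [2 a_{n-1} + 2 a_{n-2}] / D(n).
Since the indicial polynomial factors as (r - r_1)(r - r_2), D(n) = (r_1 + n - r_1)(r_1 + n - r_2) = n(n + 1/3).
Evaluating step by step (a_0 = 1):
  n = 1: D(1) = 1(1 + 1/3) = 4/3; numerator = 2(1) = 2; a_1 = (2)/(4/3) = 3/2
  n = 2: D(2) = 2(2 + 1/3) = 14/3; numerator = 2(3/2) + 2(1) = 5; a_2 = (5)/(14/3) = 15/14
  n = 3: D(3) = 3(3 + 1/3) = 10; numerator = 2(15/14) + 2(3/2) = 36/7; a_3 = (36/7)/(10) = 18/35

r = -1; a_0 = 1; a_1 = 3/2; a_2 = 15/14; a_3 = 18/35


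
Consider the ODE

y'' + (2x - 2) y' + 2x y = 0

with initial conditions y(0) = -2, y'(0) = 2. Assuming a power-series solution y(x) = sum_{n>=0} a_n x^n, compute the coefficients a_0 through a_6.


Ansatz: y(x) = sum_{n>=0} a_n x^n, so y'(x) = sum_{n>=1} n a_n x^(n-1) and y''(x) = sum_{n>=2} n(n-1) a_n x^(n-2).
Substitute into P(x) y'' + Q(x) y' + R(x) y = 0 with P(x) = 1, Q(x) = 2x - 2, R(x) = 2x, and match powers of x.
Initial conditions: a_0 = -2, a_1 = 2.
Setting the coefficient of each power of x to zero and solving order by order (substituting the coefficients already found):
  x^0: 2 a_2 - 2 a_1 = 0  ->  2 a_2 = 2 a_1 = 4  ->  a_2 = 2
  x^1: 6 a_3 - 4 a_2 + 2 a_1 + 2 a_0 = 0  ->  6 a_3 = 4 a_2 - 2 a_1 - 2 a_0 = 8  ->  a_3 = 4/3
  x^2: 12 a_4 - 6 a_3 + 4 a_2 + 2 a_1 = 0  ->  12 a_4 = 6 a_3 - 4 a_2 - 2 a_1 = -4  ->  a_4 = -1/3
  x^3: 20 a_5 - 8 a_4 + 6 a_3 + 2 a_2 = 0  ->  20 a_5 = 8 a_4 - 6 a_3 - 2 a_2 = -44/3  ->  a_5 = -11/15
  x^4: 30 a_6 - 10 a_5 + 8 a_4 + 2 a_3 = 0  ->  30 a_6 = 10 a_5 - 8 a_4 - 2 a_3 = -22/3  ->  a_6 = -11/45
Truncated series: y(x) = -2 + 2 x + 2 x^2 + (4/3) x^3 - (1/3) x^4 - (11/15) x^5 - (11/45) x^6 + O(x^7).

a_0 = -2; a_1 = 2; a_2 = 2; a_3 = 4/3; a_4 = -1/3; a_5 = -11/15; a_6 = -11/45


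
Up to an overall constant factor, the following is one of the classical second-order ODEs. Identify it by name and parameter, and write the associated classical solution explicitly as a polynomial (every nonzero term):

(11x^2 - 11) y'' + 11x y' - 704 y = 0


All three coefficients share the factor -11; dividing through by -11 gives  (1 - x^2) y'' - x y' + 64 y = 0.
This matches the Chebyshev equation (1 - x^2) y'' - x y' + n^2 y = 0 (note the -x y' term, not -2x y') with n^2 = 64, so n = 8; the polynomial solution is T_8(x).
With y = sum_k a_k x^k, matching x^k gives (k+2)(k+1) a_{k+2} = (k^2 - n^2) a_k = (k - 8)(k + 8) a_k. The right side vanishes at k = 8, so the series with the parity of 8 terminates at degree 8.
Standard normalization: leading coefficient of T_n is 2^(n-1), so a_8 = 2^7 = 128. Work downward with a_k = (k+1)(k+2) a_{k+2} / ((k - 8)(k + 8)):
  a_6 = (7)(8)(128) / ((6 - 8)(6 + 8)) = 7168/(-28) = -256
  a_4 = (5)(6)(-256) / ((4 - 8)(4 + 8)) = -7680/(-48) = 160
  a_2 = (3)(4)(160) / ((2 - 8)(2 + 8)) = 1920/(-60) = -32
  a_0 = (1)(2)(-32) / ((0 - 8)(0 + 8)) = -64/(-64) = 1
Hence T_8(x) = 128 x^8 - 256 x^6 + 160 x^4 - 32 x^2 + 1.

T_8(x); series = 128 x^8 - 256 x^6 + 160 x^4 - 32 x^2 + 1


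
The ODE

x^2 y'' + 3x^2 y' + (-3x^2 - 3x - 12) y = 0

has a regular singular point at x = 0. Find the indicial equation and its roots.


Divide by x^2 to reach normal form y'' + P_1(x) y' + P_2(x) y = 0 with P_1(x) = 3 and P_2(x) = -3 - 3/x - 12/x^2.
x = 0 is a singular point because the y-coefficient -3 - 3/x - 12/x^2 has a pole at x = 0.
It is a regular singular point because x P_1(x) = p(x) = 3x and x^2 P_2(x) = q(x) = -3x^2 - 3x - 12 are polynomials, hence analytic at x = 0.
p(0) = 0,  q(0) = -12.
Indicial equation: r(r-1) + p(0) r + q(0) = 0, i.e. r^2 + (p(0) - 1) r + q(0) = 0, i.e. r^2 - 1 r - 12 = 0.
Discriminant: (-1)^2 - 4(-12) = 49, so r = (1 ± 7)/2.
Solving: r_1 = 4, r_2 = -3.

indicial: r^2 - 1 r - 12 = 0; roots r_1 = 4, r_2 = -3


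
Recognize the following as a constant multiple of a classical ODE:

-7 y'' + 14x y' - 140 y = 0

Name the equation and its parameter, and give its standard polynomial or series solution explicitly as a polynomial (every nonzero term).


All three coefficients share the factor -7; dividing through by -7 gives  y'' - 2x y' + 20 y = 0.
This matches the Hermite equation y'' - 2x y' + 2n y = 0 with 2n = 20, so n = 10; the polynomial solution is H_10(x).
With y = sum_k a_k x^k, matching x^k gives (k+2)(k+1) a_{k+2} = 2(k - n) a_k = 2(k - 10) a_k. The right side vanishes at k = 10, so the series with the parity of 10 terminates at degree 10.
Standard normalization: leading coefficient of H_n is 2^n, so a_10 = 2^10 = 1024. Work downward with a_k = (k+1)(k+2) a_{k+2} / (2(k - n)):
  a_8 = (9)(10)(1024) / (2(8 - 10)) = 92160/(-4) = -23040
  a_6 = (7)(8)(-23040) / (2(6 - 10)) = -1290240/(-8) = 161280
  a_4 = (5)(6)(161280) / (2(4 - 10)) = 4838400/(-12) = -403200
  a_2 = (3)(4)(-403200) / (2(2 - 10)) = -4838400/(-16) = 302400
  a_0 = (1)(2)(302400) / (2(0 - 10)) = 604800/(-20) = -30240
Hence H_10(x) = 1024 x^10 - 23040 x^8 + 161280 x^6 - 403200 x^4 + 302400 x^2 - 30240.

H_10(x); series = 1024 x^10 - 23040 x^8 + 161280 x^6 - 403200 x^4 + 302400 x^2 - 30240


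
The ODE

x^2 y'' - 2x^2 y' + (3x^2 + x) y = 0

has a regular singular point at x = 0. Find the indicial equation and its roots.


Divide by x^2 to reach normal form y'' + P_1(x) y' + P_2(x) y = 0 with P_1(x) = -2 and P_2(x) = 3 + 1/x.
x = 0 is a singular point because the y-coefficient 3 + 1/x has a pole at x = 0.
It is a regular singular point because x P_1(x) = p(x) = -2x and x^2 P_2(x) = q(x) = 3x^2 + x are polynomials, hence analytic at x = 0.
p(0) = 0,  q(0) = 0.
Indicial equation: r(r-1) + p(0) r + q(0) = 0, i.e. r^2 + (p(0) - 1) r + q(0) = 0, i.e. r^2 - 1 r = 0.
Discriminant: (-1)^2 - 4(0) = 1, so r = (1 ± 1)/2.
Solving: r_1 = 1, r_2 = 0.

indicial: r^2 - 1 r = 0; roots r_1 = 1, r_2 = 0


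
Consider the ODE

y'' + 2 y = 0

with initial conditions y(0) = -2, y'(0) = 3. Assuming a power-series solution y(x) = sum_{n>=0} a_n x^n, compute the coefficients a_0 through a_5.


Ansatz: y(x) = sum_{n>=0} a_n x^n, so y'(x) = sum_{n>=1} n a_n x^(n-1) and y''(x) = sum_{n>=2} n(n-1) a_n x^(n-2).
Substitute into P(x) y'' + Q(x) y' + R(x) y = 0 with P(x) = 1, Q(x) = 0, R(x) = 2, and match powers of x.
Initial conditions: a_0 = -2, a_1 = 3.
Setting the coefficient of each power of x to zero and solving order by order (substituting the coefficients already found):
  x^0: 2 a_2 + 2 a_0 = 0  ->  2 a_2 = -2 a_0 = 4  ->  a_2 = 2
  x^1: 6 a_3 + 2 a_1 = 0  ->  6 a_3 = -2 a_1 = -6  ->  a_3 = -1
  x^2: 12 a_4 + 2 a_2 = 0  ->  12 a_4 = -2 a_2 = -4  ->  a_4 = -1/3
  x^3: 20 a_5 + 2 a_3 = 0  ->  20 a_5 = -2 a_3 = 2  ->  a_5 = 1/10
Truncated series: y(x) = -2 + 3 x + 2 x^2 - x^3 - (1/3) x^4 + (1/10) x^5 + O(x^6).

a_0 = -2; a_1 = 3; a_2 = 2; a_3 = -1; a_4 = -1/3; a_5 = 1/10


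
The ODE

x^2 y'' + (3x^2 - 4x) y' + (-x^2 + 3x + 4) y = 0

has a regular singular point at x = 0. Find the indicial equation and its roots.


Divide by x^2 to reach normal form y'' + P_1(x) y' + P_2(x) y = 0 with P_1(x) = 3 - 4/x and P_2(x) = -1 + 3/x + 4/x^2.
x = 0 is a singular point because the y'-coefficient 3 - 4/x has a pole at x = 0 and the y-coefficient -1 + 3/x + 4/x^2 has a pole at x = 0.
It is a regular singular point because x P_1(x) = p(x) = 3x - 4 and x^2 P_2(x) = q(x) = -x^2 + 3x + 4 are polynomials, hence analytic at x = 0.
p(0) = -4,  q(0) = 4.
Indicial equation: r(r-1) + p(0) r + q(0) = 0, i.e. r^2 + (p(0) - 1) r + q(0) = 0, i.e. r^2 - 5 r + 4 = 0.
Discriminant: (-5)^2 - 4(4) = 9, so r = (5 ± 3)/2.
Solving: r_1 = 4, r_2 = 1.

indicial: r^2 - 5 r + 4 = 0; roots r_1 = 4, r_2 = 1


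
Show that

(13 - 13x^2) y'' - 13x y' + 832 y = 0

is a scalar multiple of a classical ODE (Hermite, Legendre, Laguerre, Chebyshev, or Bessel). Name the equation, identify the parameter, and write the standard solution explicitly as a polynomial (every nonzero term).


All three coefficients share the factor 13; dividing through by 13 gives  (1 - x^2) y'' - x y' + 64 y = 0.
This matches the Chebyshev equation (1 - x^2) y'' - x y' + n^2 y = 0 (note the -x y' term, not -2x y') with n^2 = 64, so n = 8; the polynomial solution is T_8(x).
With y = sum_k a_k x^k, matching x^k gives (k+2)(k+1) a_{k+2} = (k^2 - n^2) a_k = (k - 8)(k + 8) a_k. The right side vanishes at k = 8, so the series with the parity of 8 terminates at degree 8.
Standard normalization: leading coefficient of T_n is 2^(n-1), so a_8 = 2^7 = 128. Work downward with a_k = (k+1)(k+2) a_{k+2} / ((k - 8)(k + 8)):
  a_6 = (7)(8)(128) / ((6 - 8)(6 + 8)) = 7168/(-28) = -256
  a_4 = (5)(6)(-256) / ((4 - 8)(4 + 8)) = -7680/(-48) = 160
  a_2 = (3)(4)(160) / ((2 - 8)(2 + 8)) = 1920/(-60) = -32
  a_0 = (1)(2)(-32) / ((0 - 8)(0 + 8)) = -64/(-64) = 1
Hence T_8(x) = 128 x^8 - 256 x^6 + 160 x^4 - 32 x^2 + 1.

T_8(x); series = 128 x^8 - 256 x^6 + 160 x^4 - 32 x^2 + 1


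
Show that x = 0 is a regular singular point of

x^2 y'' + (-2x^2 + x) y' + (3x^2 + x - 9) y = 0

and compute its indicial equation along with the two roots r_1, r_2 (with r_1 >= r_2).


Divide by x^2 to reach normal form y'' + P_1(x) y' + P_2(x) y = 0 with P_1(x) = -2 + 1/x and P_2(x) = 3 + 1/x - 9/x^2.
x = 0 is a singular point because the y'-coefficient -2 + 1/x has a pole at x = 0 and the y-coefficient 3 + 1/x - 9/x^2 has a pole at x = 0.
It is a regular singular point because x P_1(x) = p(x) = 1 - 2x and x^2 P_2(x) = q(x) = 3x^2 + x - 9 are polynomials, hence analytic at x = 0.
p(0) = 1,  q(0) = -9.
Indicial equation: r(r-1) + p(0) r + q(0) = 0, i.e. r^2 + (p(0) - 1) r + q(0) = 0, i.e. r^2 - 9 = 0.
Discriminant: (0)^2 - 4(-9) = 36, so r = (0 ± 6)/2.
Solving: r_1 = 3, r_2 = -3.

indicial: r^2 - 9 = 0; roots r_1 = 3, r_2 = -3


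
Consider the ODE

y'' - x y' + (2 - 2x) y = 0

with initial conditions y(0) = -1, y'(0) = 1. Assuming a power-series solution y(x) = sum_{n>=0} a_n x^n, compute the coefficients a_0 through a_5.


Ansatz: y(x) = sum_{n>=0} a_n x^n, so y'(x) = sum_{n>=1} n a_n x^(n-1) and y''(x) = sum_{n>=2} n(n-1) a_n x^(n-2).
Substitute into P(x) y'' + Q(x) y' + R(x) y = 0 with P(x) = 1, Q(x) = -x, R(x) = 2 - 2x, and match powers of x.
Initial conditions: a_0 = -1, a_1 = 1.
Setting the coefficient of each power of x to zero and solving order by order (substituting the coefficients already found):
  x^0: 2 a_2 + 2 a_0 = 0  ->  2 a_2 = -2 a_0 = 2  ->  a_2 = 1
  x^1: 6 a_3 + a_1 - 2 a_0 = 0  ->  6 a_3 = -a_1 + 2 a_0 = -3  ->  a_3 = -1/2
  x^2: 12 a_4 - 2 a_1 = 0  ->  12 a_4 = 2 a_1 = 2  ->  a_4 = 1/6
  x^3: 20 a_5 - a_3 - 2 a_2 = 0  ->  20 a_5 = a_3 + 2 a_2 = 3/2  ->  a_5 = 3/40
Truncated series: y(x) = -1 + x + x^2 - (1/2) x^3 + (1/6) x^4 + (3/40) x^5 + O(x^6).

a_0 = -1; a_1 = 1; a_2 = 1; a_3 = -1/2; a_4 = 1/6; a_5 = 3/40


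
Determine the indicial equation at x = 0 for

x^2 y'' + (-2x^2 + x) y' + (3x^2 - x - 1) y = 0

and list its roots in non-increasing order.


Divide by x^2 to reach normal form y'' + P_1(x) y' + P_2(x) y = 0 with P_1(x) = -2 + 1/x and P_2(x) = 3 - 1/x - 1/x^2.
x = 0 is a singular point because the y'-coefficient -2 + 1/x has a pole at x = 0 and the y-coefficient 3 - 1/x - 1/x^2 has a pole at x = 0.
It is a regular singular point because x P_1(x) = p(x) = 1 - 2x and x^2 P_2(x) = q(x) = 3x^2 - x - 1 are polynomials, hence analytic at x = 0.
p(0) = 1,  q(0) = -1.
Indicial equation: r(r-1) + p(0) r + q(0) = 0, i.e. r^2 + (p(0) - 1) r + q(0) = 0, i.e. r^2 - 1 = 0.
Discriminant: (0)^2 - 4(-1) = 4, so r = (0 ± 2)/2.
Solving: r_1 = 1, r_2 = -1.

indicial: r^2 - 1 = 0; roots r_1 = 1, r_2 = -1


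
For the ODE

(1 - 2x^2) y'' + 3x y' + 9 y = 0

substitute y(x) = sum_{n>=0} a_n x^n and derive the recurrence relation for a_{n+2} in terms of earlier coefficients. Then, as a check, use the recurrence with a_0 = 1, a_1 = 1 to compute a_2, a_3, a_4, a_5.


Substitute y = sum_n a_n x^n.
(1 - 2 x^2) y'' contributes (n+2)(n+1) a_{n+2} - 2 n(n-1) a_n at x^n.
3 x y'(x) contributes 3 n a_n at x^n.
9 y(x) contributes 9 a_n at x^n.
Matching x^n: (n+2)(n+1) a_{n+2} + (-2 n(n-1) + 3 n + 9) a_n = 0.
Thus a_{n+2} = (2 n(n-1) - 3 n - 9) / ((n+1)(n+2)) * a_n.

Check with a_0 = 1, a_1 = 1 (apply the recurrence for n = 0, 1, 2, 3): a_0 = 1, a_1 = 1, a_2 = -9/2, a_3 = -2, a_4 = 33/8, a_5 = 3/5.

a_(n+2) = (2 n(n-1) - 3 n - 9) / ((n+1)(n+2)) * a_n; check: a_0 = 1, a_1 = 1, a_2 = -9/2, a_3 = -2, a_4 = 33/8, a_5 = 3/5


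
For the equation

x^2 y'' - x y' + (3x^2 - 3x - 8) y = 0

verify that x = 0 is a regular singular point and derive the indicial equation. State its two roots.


Divide by x^2 to reach normal form y'' + P_1(x) y' + P_2(x) y = 0 with P_1(x) = -1/x and P_2(x) = 3 - 3/x - 8/x^2.
x = 0 is a singular point because the y'-coefficient -1/x has a pole at x = 0 and the y-coefficient 3 - 3/x - 8/x^2 has a pole at x = 0.
It is a regular singular point because x P_1(x) = p(x) = -1 and x^2 P_2(x) = q(x) = 3x^2 - 3x - 8 are polynomials, hence analytic at x = 0.
p(0) = -1,  q(0) = -8.
Indicial equation: r(r-1) + p(0) r + q(0) = 0, i.e. r^2 + (p(0) - 1) r + q(0) = 0, i.e. r^2 - 2 r - 8 = 0.
Discriminant: (-2)^2 - 4(-8) = 36, so r = (2 ± 6)/2.
Solving: r_1 = 4, r_2 = -2.

indicial: r^2 - 2 r - 8 = 0; roots r_1 = 4, r_2 = -2


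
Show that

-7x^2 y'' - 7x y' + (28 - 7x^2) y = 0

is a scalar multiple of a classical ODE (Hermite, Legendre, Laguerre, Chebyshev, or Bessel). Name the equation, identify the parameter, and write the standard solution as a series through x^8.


All three coefficients share the factor -7; dividing through by -7 gives  x^2 y'' + x y' + (x^2 - 4) y = 0.
This matches the Bessel equation x^2 y'' + x y' + (x^2 - nu^2) y = 0 with nu^2 = 4, so nu = 2; the solution bounded at x = 0 is J_2(x).
Frobenius at x = 0: indicial roots ±nu; for r = nu the recurrence k(k + 2nu) c_k = -c_{k-2} gives the standard series J_nu(x) = sum_{k>=0} (-1)^k / (k! (k+nu)!) (x/2)^(2k+nu). Evaluate the first 4 terms:
  k = 0: (-1)^0 / (0! * 2! * 2^2) x^2 = 1/(1*2*4) x^2 = (1/8) x^2
  k = 1: (-1)^1 / (1! * 3! * 2^4) x^4 = -1/(1*6*16) x^4 = (-1/96) x^4
  k = 2: (-1)^2 / (2! * 4! * 2^6) x^6 = 1/(2*24*64) x^6 = (1/3072) x^6
  k = 3: (-1)^3 / (3! * 5! * 2^8) x^8 = -1/(6*120*256) x^8 = (-1/184320) x^8
Hence J_2(x) = -x^8/184320 + x^6/3072 - x^4/96 + x^2/8 + ....

J_2(x); series = -x^8/184320 + x^6/3072 - x^4/96 + x^2/8


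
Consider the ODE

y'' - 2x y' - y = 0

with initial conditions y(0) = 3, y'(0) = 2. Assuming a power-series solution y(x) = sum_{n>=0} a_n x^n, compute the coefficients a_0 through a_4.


Ansatz: y(x) = sum_{n>=0} a_n x^n, so y'(x) = sum_{n>=1} n a_n x^(n-1) and y''(x) = sum_{n>=2} n(n-1) a_n x^(n-2).
Substitute into P(x) y'' + Q(x) y' + R(x) y = 0 with P(x) = 1, Q(x) = -2x, R(x) = -1, and match powers of x.
Initial conditions: a_0 = 3, a_1 = 2.
Setting the coefficient of each power of x to zero and solving order by order (substituting the coefficients already found):
  x^0: 2 a_2 - a_0 = 0  ->  2 a_2 = a_0 = 3  ->  a_2 = 3/2
  x^1: 6 a_3 - 3 a_1 = 0  ->  6 a_3 = 3 a_1 = 6  ->  a_3 = 1
  x^2: 12 a_4 - 5 a_2 = 0  ->  12 a_4 = 5 a_2 = 15/2  ->  a_4 = 5/8
Truncated series: y(x) = 3 + 2 x + (3/2) x^2 + x^3 + (5/8) x^4 + O(x^5).

a_0 = 3; a_1 = 2; a_2 = 3/2; a_3 = 1; a_4 = 5/8


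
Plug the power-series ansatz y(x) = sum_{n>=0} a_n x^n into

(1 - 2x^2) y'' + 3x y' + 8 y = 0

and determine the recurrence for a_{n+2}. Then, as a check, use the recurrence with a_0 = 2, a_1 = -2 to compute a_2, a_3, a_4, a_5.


Substitute y = sum_n a_n x^n.
(1 - 2 x^2) y'' contributes (n+2)(n+1) a_{n+2} - 2 n(n-1) a_n at x^n.
3 x y'(x) contributes 3 n a_n at x^n.
8 y(x) contributes 8 a_n at x^n.
Matching x^n: (n+2)(n+1) a_{n+2} + (-2 n(n-1) + 3 n + 8) a_n = 0.
Thus a_{n+2} = (2 n(n-1) - 3 n - 8) / ((n+1)(n+2)) * a_n.

Check with a_0 = 2, a_1 = -2 (apply the recurrence for n = 0, 1, 2, 3): a_0 = 2, a_1 = -2, a_2 = -8, a_3 = 11/3, a_4 = 20/3, a_5 = -11/12.

a_(n+2) = (2 n(n-1) - 3 n - 8) / ((n+1)(n+2)) * a_n; check: a_0 = 2, a_1 = -2, a_2 = -8, a_3 = 11/3, a_4 = 20/3, a_5 = -11/12


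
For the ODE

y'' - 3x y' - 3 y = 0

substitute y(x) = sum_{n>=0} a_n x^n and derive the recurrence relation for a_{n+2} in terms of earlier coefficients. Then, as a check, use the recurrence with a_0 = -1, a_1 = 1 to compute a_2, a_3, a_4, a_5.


Substitute y = sum_n a_n x^n.
y''(x) has coefficient (n+2)(n+1) a_{n+2} at x^n;
-3 x y'(x) has coefficient -3 n a_n at x^n (shift);
-3 y(x) has coefficient -3 a_n at x^n.
Matching x^n: (n+2)(n+1) a_{n+2} + (-3n - 3) a_n = 0.
Thus a_{n+2} = (3n + 3) / ((n+1)(n+2)) * a_n.

Check with a_0 = -1, a_1 = 1 (apply the recurrence for n = 0, 1, 2, 3): a_0 = -1, a_1 = 1, a_2 = -3/2, a_3 = 1, a_4 = -9/8, a_5 = 3/5.

a_(n+2) = (3n + 3) / ((n+1)(n+2)) * a_n; check: a_0 = -1, a_1 = 1, a_2 = -3/2, a_3 = 1, a_4 = -9/8, a_5 = 3/5


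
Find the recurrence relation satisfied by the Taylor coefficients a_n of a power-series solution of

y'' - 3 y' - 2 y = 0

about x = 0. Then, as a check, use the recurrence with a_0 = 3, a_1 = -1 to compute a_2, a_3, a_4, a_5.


Substitute y = sum_n a_n x^n.
y''(x) has coefficient (n+2)(n+1) a_{n+2} at x^n;
-3 y'(x) has coefficient -3 (n+1) a_{n+1} at x^n;
-2 y(x) has coefficient -2 a_n at x^n.
Matching x^n: (n+2)(n+1) a_{n+2} - 3 (n+1) a_{n+1} - 2 a_n = 0.
Thus a_{n+2} = [3 (n+1) a_{n+1} + 2 a_n] / ((n+1)(n+2)).

Check with a_0 = 3, a_1 = -1 (apply the recurrence for n = 0, 1, 2, 3): a_0 = 3, a_1 = -1, a_2 = 3/2, a_3 = 7/6, a_4 = 9/8, a_5 = 19/24.

a_(n+2) = [3 (n+1) a_(n+1) + 2 a_n] / ((n+1)(n+2)); check: a_0 = 3, a_1 = -1, a_2 = 3/2, a_3 = 7/6, a_4 = 9/8, a_5 = 19/24
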